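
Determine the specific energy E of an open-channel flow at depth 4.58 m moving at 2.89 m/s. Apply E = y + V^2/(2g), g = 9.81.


Specific energy E = y + V^2/(2g).
Velocity head = V^2/(2g) = 2.89^2 / (2*9.81) = 8.3521 / 19.62 = 0.4257 m.
E = 4.58 + 0.4257 = 5.0057 m.

5.0057


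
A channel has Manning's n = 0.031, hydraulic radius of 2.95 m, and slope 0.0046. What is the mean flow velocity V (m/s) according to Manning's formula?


Manning's equation gives V = (1/n) * R^(2/3) * S^(1/2).
First, compute R^(2/3) = 2.95^(2/3) = 2.0569.
Next, S^(1/2) = 0.0046^(1/2) = 0.067823.
Then 1/n = 1/0.031 = 32.26.
V = 32.26 * 2.0569 * 0.067823 = 4.5002 m/s.

4.5002


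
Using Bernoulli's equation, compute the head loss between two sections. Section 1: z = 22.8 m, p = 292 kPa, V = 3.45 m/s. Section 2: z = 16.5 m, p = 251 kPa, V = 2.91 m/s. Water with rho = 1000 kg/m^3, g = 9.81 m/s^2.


Total head at each section: H = z + p/(rho*g) + V^2/(2g).
H1 = 22.8 + 292*1000/(1000*9.81) + 3.45^2/(2*9.81)
   = 22.8 + 29.766 + 0.6067
   = 53.172 m.
H2 = 16.5 + 251*1000/(1000*9.81) + 2.91^2/(2*9.81)
   = 16.5 + 25.586 + 0.4316
   = 42.518 m.
h_L = H1 - H2 = 53.172 - 42.518 = 10.654 m.

10.654


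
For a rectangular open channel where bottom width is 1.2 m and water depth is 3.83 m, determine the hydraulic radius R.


For a rectangular section:
Flow area A = b * y = 1.2 * 3.83 = 4.6 m^2.
Wetted perimeter P = b + 2y = 1.2 + 2*3.83 = 8.86 m.
Hydraulic radius R = A/P = 4.6 / 8.86 = 0.5187 m.

0.5187


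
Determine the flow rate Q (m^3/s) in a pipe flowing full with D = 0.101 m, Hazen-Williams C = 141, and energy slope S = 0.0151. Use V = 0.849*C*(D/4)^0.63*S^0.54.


For a full circular pipe, R = D/4 = 0.101/4 = 0.0253 m.
V = 0.849 * 141 * 0.0253^0.63 * 0.0151^0.54
  = 0.849 * 141 * 0.098497 * 0.103908
  = 1.2252 m/s.
Pipe area A = pi*D^2/4 = pi*0.101^2/4 = 0.008 m^2.
Q = A * V = 0.008 * 1.2252 = 0.0098 m^3/s.

0.0098


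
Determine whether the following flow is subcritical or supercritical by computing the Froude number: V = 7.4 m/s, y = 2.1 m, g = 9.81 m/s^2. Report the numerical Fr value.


The Froude number is defined as Fr = V / sqrt(g*y).
g*y = 9.81 * 2.1 = 20.601.
sqrt(g*y) = sqrt(20.601) = 4.5388.
Fr = 7.4 / 4.5388 = 1.6304.
Since Fr > 1, the flow is supercritical.

1.6304


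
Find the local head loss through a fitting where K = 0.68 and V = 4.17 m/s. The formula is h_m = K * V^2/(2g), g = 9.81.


Minor loss formula: h_m = K * V^2/(2g).
V^2 = 4.17^2 = 17.3889.
V^2/(2g) = 17.3889 / 19.62 = 0.8863 m.
h_m = 0.68 * 0.8863 = 0.6027 m.

0.6027


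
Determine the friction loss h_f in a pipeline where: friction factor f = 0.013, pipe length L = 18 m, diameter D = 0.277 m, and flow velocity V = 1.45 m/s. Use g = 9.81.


Darcy-Weisbach equation: h_f = f * (L/D) * V^2/(2g).
f * L/D = 0.013 * 18/0.277 = 0.8448.
V^2/(2g) = 1.45^2 / (2*9.81) = 2.1025 / 19.62 = 0.1072 m.
h_f = 0.8448 * 0.1072 = 0.091 m.

0.091


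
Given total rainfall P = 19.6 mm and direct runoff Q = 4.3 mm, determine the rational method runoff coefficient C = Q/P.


The runoff coefficient C = runoff depth / rainfall depth.
C = 4.3 / 19.6
  = 0.2194.

0.2194


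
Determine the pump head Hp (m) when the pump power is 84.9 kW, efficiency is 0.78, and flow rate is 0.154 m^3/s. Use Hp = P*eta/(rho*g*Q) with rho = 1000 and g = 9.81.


Pump head formula: Hp = P * eta / (rho * g * Q).
Numerator: P * eta = 84.9 * 1000 * 0.78 = 66222.0 W.
Denominator: rho * g * Q = 1000 * 9.81 * 0.154 = 1510.74.
Hp = 66222.0 / 1510.74 = 43.83 m.

43.83


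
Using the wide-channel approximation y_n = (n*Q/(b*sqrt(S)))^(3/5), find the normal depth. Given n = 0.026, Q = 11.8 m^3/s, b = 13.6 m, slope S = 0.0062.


We use the wide-channel approximation y_n = (n*Q/(b*sqrt(S)))^(3/5).
sqrt(S) = sqrt(0.0062) = 0.07874.
Numerator: n*Q = 0.026 * 11.8 = 0.3068.
Denominator: b*sqrt(S) = 13.6 * 0.07874 = 1.070864.
arg = 0.2865.
y_n = 0.2865^(3/5) = 0.4724 m.

0.4724


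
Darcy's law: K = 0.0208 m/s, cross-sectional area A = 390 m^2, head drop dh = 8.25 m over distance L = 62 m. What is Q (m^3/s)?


Darcy's law: Q = K * A * i, where i = dh/L.
Hydraulic gradient i = 8.25 / 62 = 0.133065.
Q = 0.0208 * 390 * 0.133065
  = 1.0794 m^3/s.

1.0794


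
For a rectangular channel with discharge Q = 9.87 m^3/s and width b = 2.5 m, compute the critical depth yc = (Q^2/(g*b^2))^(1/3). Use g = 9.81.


Using yc = (Q^2 / (g * b^2))^(1/3):
Q^2 = 9.87^2 = 97.42.
g * b^2 = 9.81 * 2.5^2 = 9.81 * 6.25 = 61.31.
Q^2 / (g*b^2) = 97.42 / 61.31 = 1.589.
yc = 1.589^(1/3) = 1.1669 m.

1.1669


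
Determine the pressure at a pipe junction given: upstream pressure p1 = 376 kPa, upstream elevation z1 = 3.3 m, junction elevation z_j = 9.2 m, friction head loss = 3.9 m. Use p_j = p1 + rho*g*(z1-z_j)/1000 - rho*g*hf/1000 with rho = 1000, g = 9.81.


Junction pressure: p_j = p1 + rho*g*(z1 - z_j)/1000 - rho*g*hf/1000.
Elevation term = 1000*9.81*(3.3 - 9.2)/1000 = -57.879 kPa.
Friction term = 1000*9.81*3.9/1000 = 38.259 kPa.
p_j = 376 + -57.879 - 38.259 = 279.86 kPa.

279.86


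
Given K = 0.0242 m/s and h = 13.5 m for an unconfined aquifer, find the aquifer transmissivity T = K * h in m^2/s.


Transmissivity is defined as T = K * h.
T = 0.0242 * 13.5
  = 0.3267 m^2/s.

0.3267


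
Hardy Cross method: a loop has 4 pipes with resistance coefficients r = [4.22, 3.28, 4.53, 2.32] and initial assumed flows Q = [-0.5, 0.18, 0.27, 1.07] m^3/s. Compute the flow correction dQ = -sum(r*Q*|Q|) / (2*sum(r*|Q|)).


Numerator terms (r*Q*|Q|): 4.22*-0.5*|-0.5| = -1.055; 3.28*0.18*|0.18| = 0.1063; 4.53*0.27*|0.27| = 0.3302; 2.32*1.07*|1.07| = 2.6562.
Sum of numerator = 2.0377.
Denominator terms (r*|Q|): 4.22*|-0.5| = 2.11; 3.28*|0.18| = 0.5904; 4.53*|0.27| = 1.2231; 2.32*|1.07| = 2.4824.
2 * sum of denominator = 2 * 6.4059 = 12.8118.
dQ = -2.0377 / 12.8118 = -0.159 m^3/s.

-0.159


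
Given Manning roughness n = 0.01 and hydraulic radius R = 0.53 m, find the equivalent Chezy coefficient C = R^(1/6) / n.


The Chezy coefficient relates to Manning's n through C = R^(1/6) / n.
R^(1/6) = 0.53^(1/6) = 0.899593.
C = 0.899593 / 0.01 = 89.96 m^(1/2)/s.

89.96


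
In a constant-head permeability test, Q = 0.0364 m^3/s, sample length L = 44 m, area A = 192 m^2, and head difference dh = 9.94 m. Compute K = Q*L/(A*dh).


From K = Q*L / (A*dh):
Numerator: Q*L = 0.0364 * 44 = 1.6016.
Denominator: A*dh = 192 * 9.94 = 1908.48.
K = 1.6016 / 1908.48 = 0.000839 m/s.

0.000839


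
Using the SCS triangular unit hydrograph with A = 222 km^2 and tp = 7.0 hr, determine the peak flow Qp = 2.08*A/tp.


SCS formula: Qp = 2.08 * A / tp.
Qp = 2.08 * 222 / 7.0
   = 461.76 / 7.0
   = 65.97 m^3/s per cm.

65.97


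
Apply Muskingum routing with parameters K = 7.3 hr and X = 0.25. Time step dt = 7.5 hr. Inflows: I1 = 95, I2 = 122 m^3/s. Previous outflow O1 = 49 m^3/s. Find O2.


Muskingum coefficients:
denom = 2*K*(1-X) + dt = 2*7.3*(1-0.25) + 7.5 = 18.45.
C0 = (dt - 2*K*X)/denom = (7.5 - 2*7.3*0.25)/18.45 = 0.2087.
C1 = (dt + 2*K*X)/denom = (7.5 + 2*7.3*0.25)/18.45 = 0.6043.
C2 = (2*K*(1-X) - dt)/denom = 0.187.
O2 = C0*I2 + C1*I1 + C2*O1
   = 0.2087*122 + 0.6043*95 + 0.187*49
   = 92.03 m^3/s.

92.03


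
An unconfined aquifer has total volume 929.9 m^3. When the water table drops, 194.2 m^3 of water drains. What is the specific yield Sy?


Specific yield Sy = Volume drained / Total volume.
Sy = 194.2 / 929.9
   = 0.2088.

0.2088


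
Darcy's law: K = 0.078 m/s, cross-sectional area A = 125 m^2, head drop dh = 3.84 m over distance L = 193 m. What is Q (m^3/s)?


Darcy's law: Q = K * A * i, where i = dh/L.
Hydraulic gradient i = 3.84 / 193 = 0.019896.
Q = 0.078 * 125 * 0.019896
  = 0.194 m^3/s.

0.194


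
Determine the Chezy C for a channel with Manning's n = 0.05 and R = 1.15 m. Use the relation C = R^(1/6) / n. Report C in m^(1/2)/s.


The Chezy coefficient relates to Manning's n through C = R^(1/6) / n.
R^(1/6) = 1.15^(1/6) = 1.023567.
C = 1.023567 / 0.05 = 20.47 m^(1/2)/s.

20.47


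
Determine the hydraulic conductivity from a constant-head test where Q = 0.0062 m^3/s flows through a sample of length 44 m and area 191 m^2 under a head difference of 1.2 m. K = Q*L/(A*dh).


From K = Q*L / (A*dh):
Numerator: Q*L = 0.0062 * 44 = 0.2728.
Denominator: A*dh = 191 * 1.2 = 229.2.
K = 0.2728 / 229.2 = 0.00119 m/s.

0.00119


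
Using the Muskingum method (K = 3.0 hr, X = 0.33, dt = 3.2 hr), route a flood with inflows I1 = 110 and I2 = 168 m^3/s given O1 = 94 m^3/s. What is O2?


Muskingum coefficients:
denom = 2*K*(1-X) + dt = 2*3.0*(1-0.33) + 3.2 = 7.22.
C0 = (dt - 2*K*X)/denom = (3.2 - 2*3.0*0.33)/7.22 = 0.169.
C1 = (dt + 2*K*X)/denom = (3.2 + 2*3.0*0.33)/7.22 = 0.7175.
C2 = (2*K*(1-X) - dt)/denom = 0.1136.
O2 = C0*I2 + C1*I1 + C2*O1
   = 0.169*168 + 0.7175*110 + 0.1136*94
   = 117.98 m^3/s.

117.98


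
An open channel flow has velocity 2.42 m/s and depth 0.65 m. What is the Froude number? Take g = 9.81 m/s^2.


The Froude number is defined as Fr = V / sqrt(g*y).
g*y = 9.81 * 0.65 = 6.3765.
sqrt(g*y) = sqrt(6.3765) = 2.5252.
Fr = 2.42 / 2.5252 = 0.9584.

0.9584


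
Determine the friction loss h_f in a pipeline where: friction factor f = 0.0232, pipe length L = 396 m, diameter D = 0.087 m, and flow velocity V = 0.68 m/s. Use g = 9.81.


Darcy-Weisbach equation: h_f = f * (L/D) * V^2/(2g).
f * L/D = 0.0232 * 396/0.087 = 105.6.
V^2/(2g) = 0.68^2 / (2*9.81) = 0.4624 / 19.62 = 0.0236 m.
h_f = 105.6 * 0.0236 = 2.489 m.

2.489


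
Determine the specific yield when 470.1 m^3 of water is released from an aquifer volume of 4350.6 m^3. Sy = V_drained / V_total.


Specific yield Sy = Volume drained / Total volume.
Sy = 470.1 / 4350.6
   = 0.1081.

0.1081


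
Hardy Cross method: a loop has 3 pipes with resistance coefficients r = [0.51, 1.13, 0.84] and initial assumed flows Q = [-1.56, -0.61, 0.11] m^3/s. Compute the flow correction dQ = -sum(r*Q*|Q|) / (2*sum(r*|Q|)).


Numerator terms (r*Q*|Q|): 0.51*-1.56*|-1.56| = -1.2411; 1.13*-0.61*|-0.61| = -0.4205; 0.84*0.11*|0.11| = 0.0102.
Sum of numerator = -1.6514.
Denominator terms (r*|Q|): 0.51*|-1.56| = 0.7956; 1.13*|-0.61| = 0.6893; 0.84*|0.11| = 0.0924.
2 * sum of denominator = 2 * 1.5773 = 3.1546.
dQ = --1.6514 / 3.1546 = 0.5235 m^3/s.

0.5235


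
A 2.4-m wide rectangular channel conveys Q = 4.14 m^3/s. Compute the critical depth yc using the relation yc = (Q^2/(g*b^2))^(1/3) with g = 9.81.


Using yc = (Q^2 / (g * b^2))^(1/3):
Q^2 = 4.14^2 = 17.14.
g * b^2 = 9.81 * 2.4^2 = 9.81 * 5.76 = 56.51.
Q^2 / (g*b^2) = 17.14 / 56.51 = 0.3033.
yc = 0.3033^(1/3) = 0.6719 m.

0.6719


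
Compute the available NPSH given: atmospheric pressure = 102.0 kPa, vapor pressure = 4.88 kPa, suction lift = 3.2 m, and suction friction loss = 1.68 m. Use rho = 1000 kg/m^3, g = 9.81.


NPSHa = p_atm/(rho*g) - z_s - hf_s - p_vap/(rho*g).
p_atm/(rho*g) = 102.0*1000 / (1000*9.81) = 10.398 m.
p_vap/(rho*g) = 4.88*1000 / (1000*9.81) = 0.497 m.
NPSHa = 10.398 - 3.2 - 1.68 - 0.497
      = 5.02 m.

5.02


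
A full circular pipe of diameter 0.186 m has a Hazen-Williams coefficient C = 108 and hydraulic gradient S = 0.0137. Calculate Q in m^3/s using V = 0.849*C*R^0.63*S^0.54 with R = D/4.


For a full circular pipe, R = D/4 = 0.186/4 = 0.0465 m.
V = 0.849 * 108 * 0.0465^0.63 * 0.0137^0.54
  = 0.849 * 108 * 0.144709 * 0.098589
  = 1.3081 m/s.
Pipe area A = pi*D^2/4 = pi*0.186^2/4 = 0.0272 m^2.
Q = A * V = 0.0272 * 1.3081 = 0.0355 m^3/s.

0.0355


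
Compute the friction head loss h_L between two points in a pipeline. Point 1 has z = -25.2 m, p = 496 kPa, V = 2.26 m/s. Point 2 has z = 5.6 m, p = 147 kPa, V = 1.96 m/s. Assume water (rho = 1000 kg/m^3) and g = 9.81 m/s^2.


Total head at each section: H = z + p/(rho*g) + V^2/(2g).
H1 = -25.2 + 496*1000/(1000*9.81) + 2.26^2/(2*9.81)
   = -25.2 + 50.561 + 0.2603
   = 25.621 m.
H2 = 5.6 + 147*1000/(1000*9.81) + 1.96^2/(2*9.81)
   = 5.6 + 14.985 + 0.1958
   = 20.781 m.
h_L = H1 - H2 = 25.621 - 20.781 = 4.84 m.

4.84


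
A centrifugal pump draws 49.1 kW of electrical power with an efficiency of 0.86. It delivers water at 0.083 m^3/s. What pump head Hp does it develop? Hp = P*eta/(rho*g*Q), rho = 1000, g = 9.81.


Pump head formula: Hp = P * eta / (rho * g * Q).
Numerator: P * eta = 49.1 * 1000 * 0.86 = 42226.0 W.
Denominator: rho * g * Q = 1000 * 9.81 * 0.083 = 814.23.
Hp = 42226.0 / 814.23 = 51.86 m.

51.86


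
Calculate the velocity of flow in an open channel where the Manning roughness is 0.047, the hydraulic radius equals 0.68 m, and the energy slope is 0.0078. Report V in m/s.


Manning's equation gives V = (1/n) * R^(2/3) * S^(1/2).
First, compute R^(2/3) = 0.68^(2/3) = 0.7733.
Next, S^(1/2) = 0.0078^(1/2) = 0.088318.
Then 1/n = 1/0.047 = 21.28.
V = 21.28 * 0.7733 * 0.088318 = 1.4531 m/s.

1.4531


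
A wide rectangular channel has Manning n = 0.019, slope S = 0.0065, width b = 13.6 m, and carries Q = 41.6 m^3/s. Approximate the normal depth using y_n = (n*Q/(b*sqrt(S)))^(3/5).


We use the wide-channel approximation y_n = (n*Q/(b*sqrt(S)))^(3/5).
sqrt(S) = sqrt(0.0065) = 0.080623.
Numerator: n*Q = 0.019 * 41.6 = 0.7904.
Denominator: b*sqrt(S) = 13.6 * 0.080623 = 1.096473.
arg = 0.7209.
y_n = 0.7209^(3/5) = 0.8217 m.

0.8217


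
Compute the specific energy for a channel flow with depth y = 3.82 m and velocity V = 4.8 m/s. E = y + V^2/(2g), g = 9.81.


Specific energy E = y + V^2/(2g).
Velocity head = V^2/(2g) = 4.8^2 / (2*9.81) = 23.04 / 19.62 = 1.1743 m.
E = 3.82 + 1.1743 = 4.9943 m.

4.9943


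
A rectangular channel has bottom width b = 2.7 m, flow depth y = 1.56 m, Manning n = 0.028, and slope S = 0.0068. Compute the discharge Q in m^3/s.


For a rectangular channel, the cross-sectional area A = b * y = 2.7 * 1.56 = 4.21 m^2.
The wetted perimeter P = b + 2y = 2.7 + 2*1.56 = 5.82 m.
Hydraulic radius R = A/P = 4.21/5.82 = 0.7237 m.
Velocity V = (1/n)*R^(2/3)*S^(1/2) = (1/0.028)*0.7237^(2/3)*0.0068^(1/2) = 2.374 m/s.
Discharge Q = A * V = 4.21 * 2.374 = 9.999 m^3/s.

9.999


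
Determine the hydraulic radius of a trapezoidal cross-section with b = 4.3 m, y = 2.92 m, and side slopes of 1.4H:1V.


For a trapezoidal section with side slope z:
A = (b + z*y)*y = (4.3 + 1.4*2.92)*2.92 = 24.493 m^2.
P = b + 2*y*sqrt(1 + z^2) = 4.3 + 2*2.92*sqrt(1 + 1.4^2) = 14.348 m.
R = A/P = 24.493 / 14.348 = 1.7071 m.

1.7071


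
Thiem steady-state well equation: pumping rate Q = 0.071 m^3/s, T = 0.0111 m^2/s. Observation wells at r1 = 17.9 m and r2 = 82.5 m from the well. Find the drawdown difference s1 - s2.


Thiem equation: s1 - s2 = Q/(2*pi*T) * ln(r2/r1).
ln(r2/r1) = ln(82.5/17.9) = 1.528.
Q/(2*pi*T) = 0.071 / (2*pi*0.0111) = 0.071 / 0.0697 = 1.018.
s1 - s2 = 1.018 * 1.528 = 1.5555 m.

1.5555


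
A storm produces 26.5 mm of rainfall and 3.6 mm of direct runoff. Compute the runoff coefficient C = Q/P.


The runoff coefficient C = runoff depth / rainfall depth.
C = 3.6 / 26.5
  = 0.1358.

0.1358


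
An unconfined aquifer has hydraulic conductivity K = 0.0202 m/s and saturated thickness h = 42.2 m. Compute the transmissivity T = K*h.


Transmissivity is defined as T = K * h.
T = 0.0202 * 42.2
  = 0.8524 m^2/s.

0.8524


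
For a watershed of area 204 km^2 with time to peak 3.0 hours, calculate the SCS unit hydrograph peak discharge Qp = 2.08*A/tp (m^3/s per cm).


SCS formula: Qp = 2.08 * A / tp.
Qp = 2.08 * 204 / 3.0
   = 424.32 / 3.0
   = 141.44 m^3/s per cm.

141.44


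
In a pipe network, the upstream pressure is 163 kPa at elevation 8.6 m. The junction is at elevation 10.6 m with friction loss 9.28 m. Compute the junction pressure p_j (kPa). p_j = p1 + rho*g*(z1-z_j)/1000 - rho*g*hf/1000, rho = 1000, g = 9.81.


Junction pressure: p_j = p1 + rho*g*(z1 - z_j)/1000 - rho*g*hf/1000.
Elevation term = 1000*9.81*(8.6 - 10.6)/1000 = -19.62 kPa.
Friction term = 1000*9.81*9.28/1000 = 91.037 kPa.
p_j = 163 + -19.62 - 91.037 = 52.34 kPa.

52.34


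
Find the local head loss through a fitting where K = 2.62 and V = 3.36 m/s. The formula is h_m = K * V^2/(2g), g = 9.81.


Minor loss formula: h_m = K * V^2/(2g).
V^2 = 3.36^2 = 11.2896.
V^2/(2g) = 11.2896 / 19.62 = 0.5754 m.
h_m = 2.62 * 0.5754 = 1.5076 m.

1.5076


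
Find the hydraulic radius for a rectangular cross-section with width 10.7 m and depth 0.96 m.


For a rectangular section:
Flow area A = b * y = 10.7 * 0.96 = 10.27 m^2.
Wetted perimeter P = b + 2y = 10.7 + 2*0.96 = 12.62 m.
Hydraulic radius R = A/P = 10.27 / 12.62 = 0.8139 m.

0.8139


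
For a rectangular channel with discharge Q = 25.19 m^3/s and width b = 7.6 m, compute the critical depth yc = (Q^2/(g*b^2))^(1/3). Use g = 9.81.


Using yc = (Q^2 / (g * b^2))^(1/3):
Q^2 = 25.19^2 = 634.54.
g * b^2 = 9.81 * 7.6^2 = 9.81 * 57.76 = 566.63.
Q^2 / (g*b^2) = 634.54 / 566.63 = 1.1198.
yc = 1.1198^(1/3) = 1.0385 m.

1.0385


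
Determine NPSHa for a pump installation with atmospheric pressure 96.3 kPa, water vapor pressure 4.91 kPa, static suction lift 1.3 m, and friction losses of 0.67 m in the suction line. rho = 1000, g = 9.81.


NPSHa = p_atm/(rho*g) - z_s - hf_s - p_vap/(rho*g).
p_atm/(rho*g) = 96.3*1000 / (1000*9.81) = 9.817 m.
p_vap/(rho*g) = 4.91*1000 / (1000*9.81) = 0.501 m.
NPSHa = 9.817 - 1.3 - 0.67 - 0.501
      = 7.35 m.

7.35


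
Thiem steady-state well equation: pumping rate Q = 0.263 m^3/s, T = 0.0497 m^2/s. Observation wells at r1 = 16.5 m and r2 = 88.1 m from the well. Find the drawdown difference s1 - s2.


Thiem equation: s1 - s2 = Q/(2*pi*T) * ln(r2/r1).
ln(r2/r1) = ln(88.1/16.5) = 1.6751.
Q/(2*pi*T) = 0.263 / (2*pi*0.0497) = 0.263 / 0.3123 = 0.8422.
s1 - s2 = 0.8422 * 1.6751 = 1.4108 m.

1.4108


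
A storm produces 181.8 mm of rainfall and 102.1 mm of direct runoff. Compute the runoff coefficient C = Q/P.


The runoff coefficient C = runoff depth / rainfall depth.
C = 102.1 / 181.8
  = 0.5616.

0.5616


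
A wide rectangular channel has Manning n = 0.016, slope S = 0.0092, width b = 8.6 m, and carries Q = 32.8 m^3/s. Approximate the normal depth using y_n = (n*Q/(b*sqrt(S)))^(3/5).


We use the wide-channel approximation y_n = (n*Q/(b*sqrt(S)))^(3/5).
sqrt(S) = sqrt(0.0092) = 0.095917.
Numerator: n*Q = 0.016 * 32.8 = 0.5248.
Denominator: b*sqrt(S) = 8.6 * 0.095917 = 0.824886.
arg = 0.6362.
y_n = 0.6362^(3/5) = 0.7624 m.

0.7624


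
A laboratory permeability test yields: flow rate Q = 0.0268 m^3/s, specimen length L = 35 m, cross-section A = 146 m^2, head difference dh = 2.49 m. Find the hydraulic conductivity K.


From K = Q*L / (A*dh):
Numerator: Q*L = 0.0268 * 35 = 0.938.
Denominator: A*dh = 146 * 2.49 = 363.54.
K = 0.938 / 363.54 = 0.00258 m/s.

0.00258


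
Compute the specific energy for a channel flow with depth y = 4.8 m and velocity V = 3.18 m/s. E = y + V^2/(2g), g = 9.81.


Specific energy E = y + V^2/(2g).
Velocity head = V^2/(2g) = 3.18^2 / (2*9.81) = 10.1124 / 19.62 = 0.5154 m.
E = 4.8 + 0.5154 = 5.3154 m.

5.3154


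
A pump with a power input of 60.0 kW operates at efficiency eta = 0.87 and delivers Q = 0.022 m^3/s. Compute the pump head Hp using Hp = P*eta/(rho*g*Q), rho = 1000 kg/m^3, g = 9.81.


Pump head formula: Hp = P * eta / (rho * g * Q).
Numerator: P * eta = 60.0 * 1000 * 0.87 = 52200.0 W.
Denominator: rho * g * Q = 1000 * 9.81 * 0.022 = 215.82.
Hp = 52200.0 / 215.82 = 241.87 m.

241.87


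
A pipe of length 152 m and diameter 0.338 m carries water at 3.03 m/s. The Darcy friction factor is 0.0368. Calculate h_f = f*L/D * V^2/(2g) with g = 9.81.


Darcy-Weisbach equation: h_f = f * (L/D) * V^2/(2g).
f * L/D = 0.0368 * 152/0.338 = 16.5491.
V^2/(2g) = 3.03^2 / (2*9.81) = 9.1809 / 19.62 = 0.4679 m.
h_f = 16.5491 * 0.4679 = 7.744 m.

7.744


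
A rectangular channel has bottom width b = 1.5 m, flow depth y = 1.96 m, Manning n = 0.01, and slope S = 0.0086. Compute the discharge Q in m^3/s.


For a rectangular channel, the cross-sectional area A = b * y = 1.5 * 1.96 = 2.94 m^2.
The wetted perimeter P = b + 2y = 1.5 + 2*1.96 = 5.42 m.
Hydraulic radius R = A/P = 2.94/5.42 = 0.5424 m.
Velocity V = (1/n)*R^(2/3)*S^(1/2) = (1/0.01)*0.5424^(2/3)*0.0086^(1/2) = 6.1681 m/s.
Discharge Q = A * V = 2.94 * 6.1681 = 18.134 m^3/s.

18.134


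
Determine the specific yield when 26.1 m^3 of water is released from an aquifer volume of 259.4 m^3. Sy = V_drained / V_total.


Specific yield Sy = Volume drained / Total volume.
Sy = 26.1 / 259.4
   = 0.1006.

0.1006


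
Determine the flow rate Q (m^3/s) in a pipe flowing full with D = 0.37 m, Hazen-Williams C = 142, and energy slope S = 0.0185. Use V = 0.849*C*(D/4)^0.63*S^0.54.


For a full circular pipe, R = D/4 = 0.37/4 = 0.0925 m.
V = 0.849 * 142 * 0.0925^0.63 * 0.0185^0.54
  = 0.849 * 142 * 0.223187 * 0.115951
  = 3.1199 m/s.
Pipe area A = pi*D^2/4 = pi*0.37^2/4 = 0.1075 m^2.
Q = A * V = 0.1075 * 3.1199 = 0.3355 m^3/s.

0.3355


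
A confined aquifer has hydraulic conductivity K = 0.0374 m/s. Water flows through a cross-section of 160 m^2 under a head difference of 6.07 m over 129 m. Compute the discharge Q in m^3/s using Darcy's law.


Darcy's law: Q = K * A * i, where i = dh/L.
Hydraulic gradient i = 6.07 / 129 = 0.047054.
Q = 0.0374 * 160 * 0.047054
  = 0.2816 m^3/s.

0.2816


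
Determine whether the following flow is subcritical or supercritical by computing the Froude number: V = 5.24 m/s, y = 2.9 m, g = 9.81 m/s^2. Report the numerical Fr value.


The Froude number is defined as Fr = V / sqrt(g*y).
g*y = 9.81 * 2.9 = 28.449.
sqrt(g*y) = sqrt(28.449) = 5.3338.
Fr = 5.24 / 5.3338 = 0.9824.
Since Fr < 1, the flow is subcritical.

0.9824


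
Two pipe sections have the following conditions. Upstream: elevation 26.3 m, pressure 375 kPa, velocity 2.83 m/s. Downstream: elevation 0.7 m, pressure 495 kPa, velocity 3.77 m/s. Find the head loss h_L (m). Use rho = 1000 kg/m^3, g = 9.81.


Total head at each section: H = z + p/(rho*g) + V^2/(2g).
H1 = 26.3 + 375*1000/(1000*9.81) + 2.83^2/(2*9.81)
   = 26.3 + 38.226 + 0.4082
   = 64.935 m.
H2 = 0.7 + 495*1000/(1000*9.81) + 3.77^2/(2*9.81)
   = 0.7 + 50.459 + 0.7244
   = 51.883 m.
h_L = H1 - H2 = 64.935 - 51.883 = 13.051 m.

13.051


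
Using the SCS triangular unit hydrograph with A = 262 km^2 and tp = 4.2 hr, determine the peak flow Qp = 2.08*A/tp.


SCS formula: Qp = 2.08 * A / tp.
Qp = 2.08 * 262 / 4.2
   = 544.96 / 4.2
   = 129.75 m^3/s per cm.

129.75


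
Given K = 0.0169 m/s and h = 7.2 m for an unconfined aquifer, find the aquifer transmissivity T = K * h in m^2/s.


Transmissivity is defined as T = K * h.
T = 0.0169 * 7.2
  = 0.1217 m^2/s.

0.1217


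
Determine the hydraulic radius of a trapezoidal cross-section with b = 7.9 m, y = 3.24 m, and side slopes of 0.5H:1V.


For a trapezoidal section with side slope z:
A = (b + z*y)*y = (7.9 + 0.5*3.24)*3.24 = 30.845 m^2.
P = b + 2*y*sqrt(1 + z^2) = 7.9 + 2*3.24*sqrt(1 + 0.5^2) = 15.145 m.
R = A/P = 30.845 / 15.145 = 2.0367 m.

2.0367


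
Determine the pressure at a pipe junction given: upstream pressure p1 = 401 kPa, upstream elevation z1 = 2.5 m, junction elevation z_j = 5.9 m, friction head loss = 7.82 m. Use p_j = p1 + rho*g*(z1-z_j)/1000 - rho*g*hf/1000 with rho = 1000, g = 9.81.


Junction pressure: p_j = p1 + rho*g*(z1 - z_j)/1000 - rho*g*hf/1000.
Elevation term = 1000*9.81*(2.5 - 5.9)/1000 = -33.354 kPa.
Friction term = 1000*9.81*7.82/1000 = 76.714 kPa.
p_j = 401 + -33.354 - 76.714 = 290.93 kPa.

290.93


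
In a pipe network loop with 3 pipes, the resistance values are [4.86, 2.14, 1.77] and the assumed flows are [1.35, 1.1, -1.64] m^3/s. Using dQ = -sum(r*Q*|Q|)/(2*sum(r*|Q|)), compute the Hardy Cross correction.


Numerator terms (r*Q*|Q|): 4.86*1.35*|1.35| = 8.8574; 2.14*1.1*|1.1| = 2.5894; 1.77*-1.64*|-1.64| = -4.7606.
Sum of numerator = 6.6862.
Denominator terms (r*|Q|): 4.86*|1.35| = 6.561; 2.14*|1.1| = 2.354; 1.77*|-1.64| = 2.9028.
2 * sum of denominator = 2 * 11.8178 = 23.6356.
dQ = -6.6862 / 23.6356 = -0.2829 m^3/s.

-0.2829


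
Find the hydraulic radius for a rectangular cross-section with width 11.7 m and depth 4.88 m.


For a rectangular section:
Flow area A = b * y = 11.7 * 4.88 = 57.1 m^2.
Wetted perimeter P = b + 2y = 11.7 + 2*4.88 = 21.46 m.
Hydraulic radius R = A/P = 57.1 / 21.46 = 2.6606 m.

2.6606


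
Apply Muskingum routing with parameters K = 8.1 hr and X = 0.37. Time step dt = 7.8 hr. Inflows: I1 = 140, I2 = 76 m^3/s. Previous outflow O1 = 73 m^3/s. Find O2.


Muskingum coefficients:
denom = 2*K*(1-X) + dt = 2*8.1*(1-0.37) + 7.8 = 18.006.
C0 = (dt - 2*K*X)/denom = (7.8 - 2*8.1*0.37)/18.006 = 0.1003.
C1 = (dt + 2*K*X)/denom = (7.8 + 2*8.1*0.37)/18.006 = 0.7661.
C2 = (2*K*(1-X) - dt)/denom = 0.1336.
O2 = C0*I2 + C1*I1 + C2*O1
   = 0.1003*76 + 0.7661*140 + 0.1336*73
   = 124.63 m^3/s.

124.63


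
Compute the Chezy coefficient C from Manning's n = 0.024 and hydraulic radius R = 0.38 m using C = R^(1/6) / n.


The Chezy coefficient relates to Manning's n through C = R^(1/6) / n.
R^(1/6) = 0.38^(1/6) = 0.851067.
C = 0.851067 / 0.024 = 35.46 m^(1/2)/s.

35.46


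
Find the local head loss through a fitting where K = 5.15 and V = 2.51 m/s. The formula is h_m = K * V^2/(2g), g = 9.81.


Minor loss formula: h_m = K * V^2/(2g).
V^2 = 2.51^2 = 6.3001.
V^2/(2g) = 6.3001 / 19.62 = 0.3211 m.
h_m = 5.15 * 0.3211 = 1.6537 m.

1.6537


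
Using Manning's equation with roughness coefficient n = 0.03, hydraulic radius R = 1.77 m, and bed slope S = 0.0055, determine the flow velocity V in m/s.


Manning's equation gives V = (1/n) * R^(2/3) * S^(1/2).
First, compute R^(2/3) = 1.77^(2/3) = 1.4632.
Next, S^(1/2) = 0.0055^(1/2) = 0.074162.
Then 1/n = 1/0.03 = 33.33.
V = 33.33 * 1.4632 * 0.074162 = 3.6172 m/s.

3.6172


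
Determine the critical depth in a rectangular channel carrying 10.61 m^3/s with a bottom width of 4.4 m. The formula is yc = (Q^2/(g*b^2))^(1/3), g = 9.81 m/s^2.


Using yc = (Q^2 / (g * b^2))^(1/3):
Q^2 = 10.61^2 = 112.57.
g * b^2 = 9.81 * 4.4^2 = 9.81 * 19.36 = 189.92.
Q^2 / (g*b^2) = 112.57 / 189.92 = 0.5927.
yc = 0.5927^(1/3) = 0.84 m.

0.84


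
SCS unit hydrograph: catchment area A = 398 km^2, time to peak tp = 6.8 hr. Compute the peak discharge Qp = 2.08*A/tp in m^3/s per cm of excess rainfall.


SCS formula: Qp = 2.08 * A / tp.
Qp = 2.08 * 398 / 6.8
   = 827.84 / 6.8
   = 121.74 m^3/s per cm.

121.74


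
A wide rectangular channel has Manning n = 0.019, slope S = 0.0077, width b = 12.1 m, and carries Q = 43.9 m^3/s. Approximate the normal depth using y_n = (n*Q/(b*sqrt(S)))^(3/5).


We use the wide-channel approximation y_n = (n*Q/(b*sqrt(S)))^(3/5).
sqrt(S) = sqrt(0.0077) = 0.08775.
Numerator: n*Q = 0.019 * 43.9 = 0.8341.
Denominator: b*sqrt(S) = 12.1 * 0.08775 = 1.061775.
arg = 0.7856.
y_n = 0.7856^(3/5) = 0.8652 m.

0.8652


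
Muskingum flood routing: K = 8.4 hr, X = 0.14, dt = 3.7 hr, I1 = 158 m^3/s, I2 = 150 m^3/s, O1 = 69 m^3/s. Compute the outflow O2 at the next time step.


Muskingum coefficients:
denom = 2*K*(1-X) + dt = 2*8.4*(1-0.14) + 3.7 = 18.148.
C0 = (dt - 2*K*X)/denom = (3.7 - 2*8.4*0.14)/18.148 = 0.0743.
C1 = (dt + 2*K*X)/denom = (3.7 + 2*8.4*0.14)/18.148 = 0.3335.
C2 = (2*K*(1-X) - dt)/denom = 0.5922.
O2 = C0*I2 + C1*I1 + C2*O1
   = 0.0743*150 + 0.3335*158 + 0.5922*69
   = 104.7 m^3/s.

104.7


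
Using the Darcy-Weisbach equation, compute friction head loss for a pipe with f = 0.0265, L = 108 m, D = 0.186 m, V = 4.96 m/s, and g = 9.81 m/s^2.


Darcy-Weisbach equation: h_f = f * (L/D) * V^2/(2g).
f * L/D = 0.0265 * 108/0.186 = 15.3871.
V^2/(2g) = 4.96^2 / (2*9.81) = 24.6016 / 19.62 = 1.2539 m.
h_f = 15.3871 * 1.2539 = 19.294 m.

19.294


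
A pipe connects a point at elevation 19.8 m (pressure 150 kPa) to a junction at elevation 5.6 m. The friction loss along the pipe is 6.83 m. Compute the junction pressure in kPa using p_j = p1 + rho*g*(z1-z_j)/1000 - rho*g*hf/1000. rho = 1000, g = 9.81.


Junction pressure: p_j = p1 + rho*g*(z1 - z_j)/1000 - rho*g*hf/1000.
Elevation term = 1000*9.81*(19.8 - 5.6)/1000 = 139.302 kPa.
Friction term = 1000*9.81*6.83/1000 = 67.002 kPa.
p_j = 150 + 139.302 - 67.002 = 222.3 kPa.

222.3


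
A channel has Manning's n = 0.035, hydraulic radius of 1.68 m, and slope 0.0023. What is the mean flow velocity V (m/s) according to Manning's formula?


Manning's equation gives V = (1/n) * R^(2/3) * S^(1/2).
First, compute R^(2/3) = 1.68^(2/3) = 1.4132.
Next, S^(1/2) = 0.0023^(1/2) = 0.047958.
Then 1/n = 1/0.035 = 28.57.
V = 28.57 * 1.4132 * 0.047958 = 1.9364 m/s.

1.9364


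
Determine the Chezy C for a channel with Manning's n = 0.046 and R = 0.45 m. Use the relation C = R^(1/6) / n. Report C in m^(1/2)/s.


The Chezy coefficient relates to Manning's n through C = R^(1/6) / n.
R^(1/6) = 0.45^(1/6) = 0.875391.
C = 0.875391 / 0.046 = 19.03 m^(1/2)/s.

19.03


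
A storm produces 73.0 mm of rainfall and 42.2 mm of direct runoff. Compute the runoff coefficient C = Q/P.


The runoff coefficient C = runoff depth / rainfall depth.
C = 42.2 / 73.0
  = 0.5781.

0.5781


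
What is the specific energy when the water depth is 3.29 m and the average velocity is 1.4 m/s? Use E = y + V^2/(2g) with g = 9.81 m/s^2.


Specific energy E = y + V^2/(2g).
Velocity head = V^2/(2g) = 1.4^2 / (2*9.81) = 1.96 / 19.62 = 0.0999 m.
E = 3.29 + 0.0999 = 3.3899 m.

3.3899


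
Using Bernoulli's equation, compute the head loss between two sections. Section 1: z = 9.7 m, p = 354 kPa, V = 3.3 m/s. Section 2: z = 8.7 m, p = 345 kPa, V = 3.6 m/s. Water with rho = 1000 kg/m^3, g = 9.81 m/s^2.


Total head at each section: H = z + p/(rho*g) + V^2/(2g).
H1 = 9.7 + 354*1000/(1000*9.81) + 3.3^2/(2*9.81)
   = 9.7 + 36.086 + 0.555
   = 46.341 m.
H2 = 8.7 + 345*1000/(1000*9.81) + 3.6^2/(2*9.81)
   = 8.7 + 35.168 + 0.6606
   = 44.529 m.
h_L = H1 - H2 = 46.341 - 44.529 = 1.812 m.

1.812


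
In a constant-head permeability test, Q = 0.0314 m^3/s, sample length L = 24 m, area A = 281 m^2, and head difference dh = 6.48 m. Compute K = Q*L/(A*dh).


From K = Q*L / (A*dh):
Numerator: Q*L = 0.0314 * 24 = 0.7536.
Denominator: A*dh = 281 * 6.48 = 1820.88.
K = 0.7536 / 1820.88 = 0.000414 m/s.

0.000414


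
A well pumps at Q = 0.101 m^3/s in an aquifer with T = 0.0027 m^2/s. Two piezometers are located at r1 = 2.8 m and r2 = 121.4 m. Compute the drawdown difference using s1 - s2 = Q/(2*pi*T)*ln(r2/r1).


Thiem equation: s1 - s2 = Q/(2*pi*T) * ln(r2/r1).
ln(r2/r1) = ln(121.4/2.8) = 3.7695.
Q/(2*pi*T) = 0.101 / (2*pi*0.0027) = 0.101 / 0.017 = 5.9536.
s1 - s2 = 5.9536 * 3.7695 = 22.4418 m.

22.4418


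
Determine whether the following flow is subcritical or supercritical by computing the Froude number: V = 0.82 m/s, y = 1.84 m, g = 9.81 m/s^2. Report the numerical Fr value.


The Froude number is defined as Fr = V / sqrt(g*y).
g*y = 9.81 * 1.84 = 18.0504.
sqrt(g*y) = sqrt(18.0504) = 4.2486.
Fr = 0.82 / 4.2486 = 0.193.
Since Fr < 1, the flow is subcritical.

0.193


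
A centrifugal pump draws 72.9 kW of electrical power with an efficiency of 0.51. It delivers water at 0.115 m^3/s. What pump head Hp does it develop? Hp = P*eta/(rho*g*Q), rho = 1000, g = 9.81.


Pump head formula: Hp = P * eta / (rho * g * Q).
Numerator: P * eta = 72.9 * 1000 * 0.51 = 37179.0 W.
Denominator: rho * g * Q = 1000 * 9.81 * 0.115 = 1128.15.
Hp = 37179.0 / 1128.15 = 32.96 m.

32.96


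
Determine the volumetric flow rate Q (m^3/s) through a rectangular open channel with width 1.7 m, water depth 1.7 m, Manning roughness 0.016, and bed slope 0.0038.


For a rectangular channel, the cross-sectional area A = b * y = 1.7 * 1.7 = 2.89 m^2.
The wetted perimeter P = b + 2y = 1.7 + 2*1.7 = 5.1 m.
Hydraulic radius R = A/P = 2.89/5.1 = 0.5667 m.
Velocity V = (1/n)*R^(2/3)*S^(1/2) = (1/0.016)*0.5667^(2/3)*0.0038^(1/2) = 2.6383 m/s.
Discharge Q = A * V = 2.89 * 2.6383 = 7.625 m^3/s.

7.625


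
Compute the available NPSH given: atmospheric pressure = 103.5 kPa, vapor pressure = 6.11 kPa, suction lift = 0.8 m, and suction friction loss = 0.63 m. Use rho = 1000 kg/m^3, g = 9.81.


NPSHa = p_atm/(rho*g) - z_s - hf_s - p_vap/(rho*g).
p_atm/(rho*g) = 103.5*1000 / (1000*9.81) = 10.55 m.
p_vap/(rho*g) = 6.11*1000 / (1000*9.81) = 0.623 m.
NPSHa = 10.55 - 0.8 - 0.63 - 0.623
      = 8.5 m.

8.5


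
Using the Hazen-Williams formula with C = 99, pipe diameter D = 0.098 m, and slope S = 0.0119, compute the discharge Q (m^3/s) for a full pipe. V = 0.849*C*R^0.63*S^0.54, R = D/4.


For a full circular pipe, R = D/4 = 0.098/4 = 0.0245 m.
V = 0.849 * 99 * 0.0245^0.63 * 0.0119^0.54
  = 0.849 * 99 * 0.096644 * 0.091368
  = 0.7422 m/s.
Pipe area A = pi*D^2/4 = pi*0.098^2/4 = 0.0075 m^2.
Q = A * V = 0.0075 * 0.7422 = 0.0056 m^3/s.

0.0056


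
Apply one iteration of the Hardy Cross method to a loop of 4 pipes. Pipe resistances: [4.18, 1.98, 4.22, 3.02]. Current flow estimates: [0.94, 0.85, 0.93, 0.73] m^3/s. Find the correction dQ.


Numerator terms (r*Q*|Q|): 4.18*0.94*|0.94| = 3.6934; 1.98*0.85*|0.85| = 1.4305; 4.22*0.93*|0.93| = 3.6499; 3.02*0.73*|0.73| = 1.6094.
Sum of numerator = 10.3832.
Denominator terms (r*|Q|): 4.18*|0.94| = 3.9292; 1.98*|0.85| = 1.683; 4.22*|0.93| = 3.9246; 3.02*|0.73| = 2.2046.
2 * sum of denominator = 2 * 11.7414 = 23.4828.
dQ = -10.3832 / 23.4828 = -0.4422 m^3/s.

-0.4422


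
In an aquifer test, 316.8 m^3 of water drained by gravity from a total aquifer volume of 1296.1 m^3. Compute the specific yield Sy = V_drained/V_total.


Specific yield Sy = Volume drained / Total volume.
Sy = 316.8 / 1296.1
   = 0.2444.

0.2444


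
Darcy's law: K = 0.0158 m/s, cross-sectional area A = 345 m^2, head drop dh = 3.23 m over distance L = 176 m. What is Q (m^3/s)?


Darcy's law: Q = K * A * i, where i = dh/L.
Hydraulic gradient i = 3.23 / 176 = 0.018352.
Q = 0.0158 * 345 * 0.018352
  = 0.1 m^3/s.

0.1


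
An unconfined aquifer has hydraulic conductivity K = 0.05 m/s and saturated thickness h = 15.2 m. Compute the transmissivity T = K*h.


Transmissivity is defined as T = K * h.
T = 0.05 * 15.2
  = 0.76 m^2/s.

0.76


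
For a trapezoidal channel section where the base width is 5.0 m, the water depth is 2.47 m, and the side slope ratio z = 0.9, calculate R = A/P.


For a trapezoidal section with side slope z:
A = (b + z*y)*y = (5.0 + 0.9*2.47)*2.47 = 17.841 m^2.
P = b + 2*y*sqrt(1 + z^2) = 5.0 + 2*2.47*sqrt(1 + 0.9^2) = 11.646 m.
R = A/P = 17.841 / 11.646 = 1.5319 m.

1.5319


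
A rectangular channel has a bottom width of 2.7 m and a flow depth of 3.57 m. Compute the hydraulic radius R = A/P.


For a rectangular section:
Flow area A = b * y = 2.7 * 3.57 = 9.64 m^2.
Wetted perimeter P = b + 2y = 2.7 + 2*3.57 = 9.84 m.
Hydraulic radius R = A/P = 9.64 / 9.84 = 0.9796 m.

0.9796


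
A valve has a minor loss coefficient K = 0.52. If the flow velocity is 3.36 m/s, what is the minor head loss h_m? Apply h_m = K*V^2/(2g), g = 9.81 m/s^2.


Minor loss formula: h_m = K * V^2/(2g).
V^2 = 3.36^2 = 11.2896.
V^2/(2g) = 11.2896 / 19.62 = 0.5754 m.
h_m = 0.52 * 0.5754 = 0.2992 m.

0.2992


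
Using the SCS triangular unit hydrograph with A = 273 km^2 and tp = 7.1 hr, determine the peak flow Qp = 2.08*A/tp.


SCS formula: Qp = 2.08 * A / tp.
Qp = 2.08 * 273 / 7.1
   = 567.84 / 7.1
   = 79.98 m^3/s per cm.

79.98


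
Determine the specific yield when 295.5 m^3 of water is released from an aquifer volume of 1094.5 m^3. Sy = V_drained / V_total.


Specific yield Sy = Volume drained / Total volume.
Sy = 295.5 / 1094.5
   = 0.27.

0.27


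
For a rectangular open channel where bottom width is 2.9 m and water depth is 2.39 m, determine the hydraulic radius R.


For a rectangular section:
Flow area A = b * y = 2.9 * 2.39 = 6.93 m^2.
Wetted perimeter P = b + 2y = 2.9 + 2*2.39 = 7.68 m.
Hydraulic radius R = A/P = 6.93 / 7.68 = 0.9025 m.

0.9025


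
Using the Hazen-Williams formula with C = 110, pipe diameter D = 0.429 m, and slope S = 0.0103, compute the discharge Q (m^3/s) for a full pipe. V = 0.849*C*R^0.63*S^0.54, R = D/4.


For a full circular pipe, R = D/4 = 0.429/4 = 0.1072 m.
V = 0.849 * 110 * 0.1072^0.63 * 0.0103^0.54
  = 0.849 * 110 * 0.244991 * 0.084515
  = 1.9337 m/s.
Pipe area A = pi*D^2/4 = pi*0.429^2/4 = 0.1445 m^2.
Q = A * V = 0.1445 * 1.9337 = 0.2795 m^3/s.

0.2795


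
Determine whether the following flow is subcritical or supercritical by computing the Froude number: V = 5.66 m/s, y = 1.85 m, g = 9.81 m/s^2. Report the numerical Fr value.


The Froude number is defined as Fr = V / sqrt(g*y).
g*y = 9.81 * 1.85 = 18.1485.
sqrt(g*y) = sqrt(18.1485) = 4.2601.
Fr = 5.66 / 4.2601 = 1.3286.
Since Fr > 1, the flow is supercritical.

1.3286


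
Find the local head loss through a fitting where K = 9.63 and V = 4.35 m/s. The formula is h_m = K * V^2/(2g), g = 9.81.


Minor loss formula: h_m = K * V^2/(2g).
V^2 = 4.35^2 = 18.9225.
V^2/(2g) = 18.9225 / 19.62 = 0.9644 m.
h_m = 9.63 * 0.9644 = 9.2876 m.

9.2876


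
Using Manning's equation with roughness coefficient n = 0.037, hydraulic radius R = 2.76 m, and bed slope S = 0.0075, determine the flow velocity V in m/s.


Manning's equation gives V = (1/n) * R^(2/3) * S^(1/2).
First, compute R^(2/3) = 2.76^(2/3) = 1.9676.
Next, S^(1/2) = 0.0075^(1/2) = 0.086603.
Then 1/n = 1/0.037 = 27.03.
V = 27.03 * 1.9676 * 0.086603 = 4.6054 m/s.

4.6054


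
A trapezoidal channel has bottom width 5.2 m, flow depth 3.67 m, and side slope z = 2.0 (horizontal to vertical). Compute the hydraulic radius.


For a trapezoidal section with side slope z:
A = (b + z*y)*y = (5.2 + 2.0*3.67)*3.67 = 46.022 m^2.
P = b + 2*y*sqrt(1 + z^2) = 5.2 + 2*3.67*sqrt(1 + 2.0^2) = 21.613 m.
R = A/P = 46.022 / 21.613 = 2.1294 m.

2.1294


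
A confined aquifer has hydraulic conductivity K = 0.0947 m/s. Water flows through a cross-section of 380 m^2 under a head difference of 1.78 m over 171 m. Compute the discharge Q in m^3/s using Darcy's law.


Darcy's law: Q = K * A * i, where i = dh/L.
Hydraulic gradient i = 1.78 / 171 = 0.010409.
Q = 0.0947 * 380 * 0.010409
  = 0.3746 m^3/s.

0.3746


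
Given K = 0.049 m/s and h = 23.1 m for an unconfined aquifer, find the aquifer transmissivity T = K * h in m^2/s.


Transmissivity is defined as T = K * h.
T = 0.049 * 23.1
  = 1.1319 m^2/s.

1.1319


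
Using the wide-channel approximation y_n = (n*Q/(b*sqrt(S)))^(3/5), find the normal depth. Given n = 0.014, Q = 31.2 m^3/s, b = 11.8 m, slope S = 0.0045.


We use the wide-channel approximation y_n = (n*Q/(b*sqrt(S)))^(3/5).
sqrt(S) = sqrt(0.0045) = 0.067082.
Numerator: n*Q = 0.014 * 31.2 = 0.4368.
Denominator: b*sqrt(S) = 11.8 * 0.067082 = 0.791568.
arg = 0.5518.
y_n = 0.5518^(3/5) = 0.7 m.

0.7


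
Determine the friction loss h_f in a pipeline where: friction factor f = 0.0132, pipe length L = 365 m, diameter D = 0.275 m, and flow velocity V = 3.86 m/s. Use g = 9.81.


Darcy-Weisbach equation: h_f = f * (L/D) * V^2/(2g).
f * L/D = 0.0132 * 365/0.275 = 17.52.
V^2/(2g) = 3.86^2 / (2*9.81) = 14.8996 / 19.62 = 0.7594 m.
h_f = 17.52 * 0.7594 = 13.305 m.

13.305


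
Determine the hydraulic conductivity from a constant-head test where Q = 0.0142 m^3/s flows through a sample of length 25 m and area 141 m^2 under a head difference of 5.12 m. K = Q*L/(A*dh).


From K = Q*L / (A*dh):
Numerator: Q*L = 0.0142 * 25 = 0.355.
Denominator: A*dh = 141 * 5.12 = 721.92.
K = 0.355 / 721.92 = 0.000492 m/s.

0.000492


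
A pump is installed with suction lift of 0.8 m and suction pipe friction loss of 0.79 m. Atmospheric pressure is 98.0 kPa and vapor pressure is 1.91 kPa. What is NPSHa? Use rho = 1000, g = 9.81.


NPSHa = p_atm/(rho*g) - z_s - hf_s - p_vap/(rho*g).
p_atm/(rho*g) = 98.0*1000 / (1000*9.81) = 9.99 m.
p_vap/(rho*g) = 1.91*1000 / (1000*9.81) = 0.195 m.
NPSHa = 9.99 - 0.8 - 0.79 - 0.195
      = 8.21 m.

8.21


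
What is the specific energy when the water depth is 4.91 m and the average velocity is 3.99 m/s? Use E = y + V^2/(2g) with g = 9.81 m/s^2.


Specific energy E = y + V^2/(2g).
Velocity head = V^2/(2g) = 3.99^2 / (2*9.81) = 15.9201 / 19.62 = 0.8114 m.
E = 4.91 + 0.8114 = 5.7214 m.

5.7214
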